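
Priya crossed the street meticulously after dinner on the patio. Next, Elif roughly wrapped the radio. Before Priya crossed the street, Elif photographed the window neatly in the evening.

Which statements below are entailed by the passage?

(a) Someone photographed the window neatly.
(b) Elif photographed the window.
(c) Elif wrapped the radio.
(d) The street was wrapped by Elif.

(a), (b), (c)

(a) Entailed — every conjunct here is already in the original photographing event.
(b) Entailed — dropping 'neatly', 'in the evening' leaves a sub-description the original still satisfies.
(c) Entailed — the original entails any weakening of itself; this just drops 'roughly'.
(d) Not entailed — Elif wrapped the radio, not the street; the street belongs to the crossing event.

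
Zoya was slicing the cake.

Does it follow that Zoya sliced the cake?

no

'was slicing' is progressive; for an accomplishment like 'slice the cake', it doesn't entail completion.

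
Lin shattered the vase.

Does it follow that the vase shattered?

'Lin shattered the vase' is the causative; it entails the inchoative 'the vase shattered'.

yes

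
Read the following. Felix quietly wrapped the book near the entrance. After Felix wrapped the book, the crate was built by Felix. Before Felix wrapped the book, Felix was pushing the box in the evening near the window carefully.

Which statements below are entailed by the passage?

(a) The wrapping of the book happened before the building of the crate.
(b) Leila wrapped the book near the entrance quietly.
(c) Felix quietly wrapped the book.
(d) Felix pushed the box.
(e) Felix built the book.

(a), (c), (d)

(a) Entailed — the narrative places the wrapping before the building.
(b) Not entailed — the passage has Felix wrapping the book, not Leila.
(c) Entailed — every conjunct here is already in the original wrapping event.
(d) Entailed — 'push' is an activity; 'was pushing' entails that some pushing happened, so 'pushed' holds.
(e) Not entailed — Felix built the crate, not the book; the book belongs to the wrapping event.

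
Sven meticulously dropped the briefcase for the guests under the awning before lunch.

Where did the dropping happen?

'under the awning' marks the location of the dropping event.

under the awning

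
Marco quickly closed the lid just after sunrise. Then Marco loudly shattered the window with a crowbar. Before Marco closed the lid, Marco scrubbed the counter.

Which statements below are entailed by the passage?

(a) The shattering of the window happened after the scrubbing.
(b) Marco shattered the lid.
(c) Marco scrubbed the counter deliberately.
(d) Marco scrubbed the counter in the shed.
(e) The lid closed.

(a), (e)

(a) Entailed — the narrative places the scrubbing before the shattering.
(b) Not entailed — Marco shattered the window, not the lid; the lid belongs to the closing event.
(c) Not entailed — 'deliberately' adds information not in the original event.
(d) Not entailed — 'in the shed' adds information not in the original event.
(e) Entailed — 'Marco closed the lid' is causative; it entails the inchoative 'the lid closed'.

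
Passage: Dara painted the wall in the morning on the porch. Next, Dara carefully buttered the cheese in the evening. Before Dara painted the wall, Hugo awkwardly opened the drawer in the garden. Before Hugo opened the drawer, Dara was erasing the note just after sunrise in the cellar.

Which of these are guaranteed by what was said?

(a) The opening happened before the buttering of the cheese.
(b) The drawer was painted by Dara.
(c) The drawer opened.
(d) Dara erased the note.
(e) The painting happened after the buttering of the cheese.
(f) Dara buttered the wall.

(a) Entailed — the narrative places the opening before the buttering.
(b) Not entailed — Dara painted the wall, not the drawer; the drawer belongs to the opening event.
(c) Entailed — 'Hugo opened the drawer' is causative; it entails the inchoative 'the drawer opened'.
(d) Not entailed — 'was erasing' is progressive on an accomplishment; it does not entail the completed 'erased'.
(e) Not entailed — the narrative places the painting before the buttering, not after.
(f) Not entailed — Dara buttered the cheese, not the wall; the wall belongs to the painting event.

(a), (c)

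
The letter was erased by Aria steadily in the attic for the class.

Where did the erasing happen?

in the attic

'in the attic' marks the location of the erasing event.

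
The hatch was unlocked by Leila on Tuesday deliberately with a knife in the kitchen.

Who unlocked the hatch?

Leila

'Leila' marks the agent of the unlocking event.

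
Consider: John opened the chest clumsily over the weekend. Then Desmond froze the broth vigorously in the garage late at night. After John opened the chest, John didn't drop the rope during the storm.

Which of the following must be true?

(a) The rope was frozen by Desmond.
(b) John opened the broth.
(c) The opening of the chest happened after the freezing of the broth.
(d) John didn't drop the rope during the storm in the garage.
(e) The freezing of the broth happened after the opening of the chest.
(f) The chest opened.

(d), (e), (f)

(a) Not entailed — Desmond froze the broth, not the rope; the rope belongs to the dropping event.
(b) Not entailed — John opened the chest, not the broth; the broth belongs to the freezing event.
(c) Not entailed — the narrative places the opening before the freezing, not after.
(d) Entailed — under negation, adding a further restriction is entailed: if no such dropping event occurred, none occurred in the garage either.
(e) Entailed — the narrative places the opening before the freezing.
(f) Entailed — 'John opened the chest' is causative; it entails the inchoative 'the chest opened'.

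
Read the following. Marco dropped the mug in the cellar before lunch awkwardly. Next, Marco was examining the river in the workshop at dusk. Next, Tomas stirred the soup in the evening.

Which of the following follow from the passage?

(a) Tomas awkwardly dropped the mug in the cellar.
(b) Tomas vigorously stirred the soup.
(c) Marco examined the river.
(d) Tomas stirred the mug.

(c)

(a) Not entailed — the passage has Marco dropping the mug, not Tomas.
(b) Not entailed — 'vigorously' adds information not in the original event.
(c) Entailed — 'examine' is an activity; 'was examining' entails that some examining happened, so 'examined' holds.
(d) Not entailed — Tomas stirred the soup, not the mug; the mug belongs to the dropping event.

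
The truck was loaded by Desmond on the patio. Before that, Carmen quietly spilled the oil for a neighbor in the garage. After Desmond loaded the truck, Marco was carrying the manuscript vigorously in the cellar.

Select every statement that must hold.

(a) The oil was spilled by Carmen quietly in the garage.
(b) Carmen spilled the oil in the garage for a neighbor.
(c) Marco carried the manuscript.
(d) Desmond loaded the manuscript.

(a), (b), (c)

(a) Entailed — dropping 'for a neighbor' leaves a sub-description the original still satisfies.
(b) Entailed — dropping 'quietly' leaves a sub-description the original still satisfies.
(c) Entailed — 'carry' is an activity; 'was carrying' entails that some carrying happened, so 'carried' holds.
(d) Not entailed — Desmond loaded the truck, not the manuscript; the manuscript belongs to the carrying event.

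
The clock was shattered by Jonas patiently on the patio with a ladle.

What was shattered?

the clock

'the clock' marks the patient of the shattering event.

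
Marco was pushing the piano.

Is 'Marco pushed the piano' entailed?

'push' is atelic; if Marco was pushing the piano, then Marco pushed the piano (for some time).

yes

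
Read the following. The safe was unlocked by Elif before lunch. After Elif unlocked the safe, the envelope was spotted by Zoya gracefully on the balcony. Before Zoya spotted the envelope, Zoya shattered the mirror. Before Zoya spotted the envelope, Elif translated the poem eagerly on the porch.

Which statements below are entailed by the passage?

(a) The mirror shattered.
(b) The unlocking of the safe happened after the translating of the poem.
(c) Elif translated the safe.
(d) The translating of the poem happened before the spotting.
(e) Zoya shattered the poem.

(a) Entailed — 'Zoya shattered the mirror' is causative; it entails the inchoative 'the mirror shattered'.
(b) Not entailed — the narrative doesn't order the translating relative to the unlocking.
(c) Not entailed — Elif translated the poem, not the safe; the safe belongs to the unlocking event.
(d) Entailed — the narrative places the translating before the spotting.
(e) Not entailed — Zoya shattered the mirror, not the poem; the poem belongs to the translating event.

(a), (d)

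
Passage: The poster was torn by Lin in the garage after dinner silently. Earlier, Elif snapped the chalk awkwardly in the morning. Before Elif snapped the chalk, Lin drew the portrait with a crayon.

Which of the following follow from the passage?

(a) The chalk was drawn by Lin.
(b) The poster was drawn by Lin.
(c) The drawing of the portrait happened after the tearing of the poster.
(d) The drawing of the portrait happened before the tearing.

(d)

(a) Not entailed — Lin drew the portrait, not the chalk; the chalk belongs to the snapping event.
(b) Not entailed — Lin drew the portrait, not the poster; the poster belongs to the tearing event.
(c) Not entailed — the narrative places the drawing before the tearing, not after.
(d) Entailed — the narrative places the drawing before the tearing.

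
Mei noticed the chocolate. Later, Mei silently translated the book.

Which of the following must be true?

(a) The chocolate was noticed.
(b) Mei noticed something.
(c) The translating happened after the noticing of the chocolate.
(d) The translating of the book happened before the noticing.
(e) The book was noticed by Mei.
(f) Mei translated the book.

(a), (b), (c), (f)

(a) Entailed — this follows by dropping conjuncts from the noticing event's description.
(b) Entailed — the original entails any weakening of itself; this just generalizes the patient.
(c) Entailed — the narrative places the noticing before the translating.
(d) Not entailed — the narrative places the noticing before the translating, not after.
(e) Not entailed — Mei noticed the chocolate, not the book; the book belongs to the translating event.
(f) Entailed — the original entails any weakening of itself; this just drops 'silently'.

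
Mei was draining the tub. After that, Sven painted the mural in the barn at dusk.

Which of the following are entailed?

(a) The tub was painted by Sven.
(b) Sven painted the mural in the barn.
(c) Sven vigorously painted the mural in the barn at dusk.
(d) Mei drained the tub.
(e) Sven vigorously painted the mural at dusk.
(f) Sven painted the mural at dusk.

(a) Not entailed — Sven painted the mural, not the tub; the tub belongs to the draining event.
(b) Entailed — every conjunct here is already in the original painting event.
(c) Not entailed — 'vigorously' adds information not in the original event.
(d) Not entailed — 'was draining' is progressive on an accomplishment; it does not entail the completed 'drained'.
(e) Not entailed — 'vigorously' adds information not in the original event.
(f) Entailed — the original entails any weakening of itself; this just drops 'in the barn'.

(b), (f)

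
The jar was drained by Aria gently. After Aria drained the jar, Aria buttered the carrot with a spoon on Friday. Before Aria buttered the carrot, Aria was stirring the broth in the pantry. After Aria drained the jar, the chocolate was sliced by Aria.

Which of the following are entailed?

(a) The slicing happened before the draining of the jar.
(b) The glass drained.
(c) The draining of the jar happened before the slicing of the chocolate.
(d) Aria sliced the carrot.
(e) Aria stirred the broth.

(a) Not entailed — the narrative places the draining before the slicing, not after.
(b) Not entailed — the jar is what drained, not the glass.
(c) Entailed — the narrative places the draining before the slicing.
(d) Not entailed — Aria sliced the chocolate, not the carrot; the carrot belongs to the buttering event.
(e) Entailed — 'stir' is an activity; 'was stirring' entails that some stirring happened, so 'stirred' holds.

(c), (e)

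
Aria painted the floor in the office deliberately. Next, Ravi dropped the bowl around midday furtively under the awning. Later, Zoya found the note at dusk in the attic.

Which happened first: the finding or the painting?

the painting

The connectives place the painting before the finding.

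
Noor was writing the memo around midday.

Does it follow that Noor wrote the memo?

'was writing' is progressive; for an accomplishment like 'write the memo', it doesn't entail completion.

no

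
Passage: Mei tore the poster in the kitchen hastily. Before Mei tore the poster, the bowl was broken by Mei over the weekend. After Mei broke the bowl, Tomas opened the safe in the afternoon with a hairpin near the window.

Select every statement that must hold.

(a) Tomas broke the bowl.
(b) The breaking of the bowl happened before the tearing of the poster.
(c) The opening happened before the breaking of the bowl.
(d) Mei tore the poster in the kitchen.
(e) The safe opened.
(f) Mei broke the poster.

(b), (d), (e)

(a) Not entailed — the passage has Mei breaking the bowl, not Tomas.
(b) Entailed — the narrative places the breaking before the tearing.
(c) Not entailed — the narrative places the breaking before the opening, not after.
(d) Entailed — this follows by dropping conjuncts from the tearing event's description.
(e) Entailed — 'Tomas opened the safe' is causative; it entails the inchoative 'the safe opened'.
(f) Not entailed — Mei broke the bowl, not the poster; the poster belongs to the tearing event.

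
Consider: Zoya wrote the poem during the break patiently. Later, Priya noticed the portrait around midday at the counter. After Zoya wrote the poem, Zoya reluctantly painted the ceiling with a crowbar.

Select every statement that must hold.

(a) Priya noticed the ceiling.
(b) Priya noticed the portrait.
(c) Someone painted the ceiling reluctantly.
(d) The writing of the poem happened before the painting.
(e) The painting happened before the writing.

(b), (c), (d)

(a) Not entailed — Priya noticed the portrait, not the ceiling; the ceiling belongs to the painting event.
(b) Entailed — every conjunct here is already in the original noticing event.
(c) Entailed — dropping 'with a crowbar' and generalizing the agent leaves a sub-description the original still satisfies.
(d) Entailed — the narrative places the writing before the painting.
(e) Not entailed — the narrative places the writing before the painting, not after.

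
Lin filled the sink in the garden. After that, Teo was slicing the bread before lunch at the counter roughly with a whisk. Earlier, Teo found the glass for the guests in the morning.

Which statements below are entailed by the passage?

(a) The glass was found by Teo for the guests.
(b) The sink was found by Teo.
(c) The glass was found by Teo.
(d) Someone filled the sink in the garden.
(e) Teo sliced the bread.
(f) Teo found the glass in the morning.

(a) Entailed — dropping 'in the morning' leaves a sub-description the original still satisfies.
(b) Not entailed — Teo found the glass, not the sink; the sink belongs to the filling event.
(c) Entailed — every conjunct here is already in the original finding event.
(d) Entailed — this follows by dropping conjuncts from the filling event's description.
(e) Not entailed — 'was slicing' is progressive on an accomplishment; it does not entail the completed 'sliced'.
(f) Entailed — every conjunct here is already in the original finding event.

(a), (c), (d), (f)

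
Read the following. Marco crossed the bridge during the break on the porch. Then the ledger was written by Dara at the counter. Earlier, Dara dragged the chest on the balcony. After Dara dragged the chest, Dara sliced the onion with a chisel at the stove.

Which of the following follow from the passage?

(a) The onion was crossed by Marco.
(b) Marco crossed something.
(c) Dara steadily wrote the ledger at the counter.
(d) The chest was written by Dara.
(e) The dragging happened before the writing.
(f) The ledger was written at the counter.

(a) Not entailed — Marco crossed the bridge, not the onion; the onion belongs to the slicing event.
(b) Entailed — every conjunct here is already in the original crossing event.
(c) Not entailed — 'steadily' adds information not in the original event.
(d) Not entailed — Dara wrote the ledger, not the chest; the chest belongs to the dragging event.
(e) Entailed — the narrative places the dragging before the writing.
(f) Entailed — generalizing the agent leaves a sub-description the original still satisfies.

(b), (e), (f)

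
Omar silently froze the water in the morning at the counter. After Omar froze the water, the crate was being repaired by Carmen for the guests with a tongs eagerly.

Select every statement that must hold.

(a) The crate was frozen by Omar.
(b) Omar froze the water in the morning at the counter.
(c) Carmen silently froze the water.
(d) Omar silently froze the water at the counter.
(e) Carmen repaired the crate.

(b), (d)

(a) Not entailed — Omar froze the water, not the crate; the crate belongs to the repairing event.
(b) Entailed — dropping 'silently' leaves a sub-description the original still satisfies.
(c) Not entailed — the passage has Omar freezing the water, not Carmen.
(d) Entailed — every conjunct here is already in the original freezing event.
(e) Not entailed — 'was repairing' is progressive on an accomplishment; it does not entail the completed 'repaired'.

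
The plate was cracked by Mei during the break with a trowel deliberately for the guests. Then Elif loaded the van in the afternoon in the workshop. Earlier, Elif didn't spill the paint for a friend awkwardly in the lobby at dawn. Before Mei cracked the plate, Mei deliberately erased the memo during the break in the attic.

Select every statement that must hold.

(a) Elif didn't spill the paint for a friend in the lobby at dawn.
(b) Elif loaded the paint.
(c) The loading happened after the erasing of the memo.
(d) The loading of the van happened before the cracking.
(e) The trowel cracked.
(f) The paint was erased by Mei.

(c)

(a) Not entailed — dropping 'awkwardly' under negation is not valid — the original leaves open that Elif spilled the paint some other way.
(b) Not entailed — Elif loaded the van, not the paint; the paint belongs to the spilling event.
(c) Entailed — the narrative places the erasing before the loading.
(d) Not entailed — the narrative places the cracking before the loading, not after.
(e) Not entailed — the plate is what cracked, not the trowel.
(f) Not entailed — Mei erased the memo, not the paint; the paint belongs to the spilling event.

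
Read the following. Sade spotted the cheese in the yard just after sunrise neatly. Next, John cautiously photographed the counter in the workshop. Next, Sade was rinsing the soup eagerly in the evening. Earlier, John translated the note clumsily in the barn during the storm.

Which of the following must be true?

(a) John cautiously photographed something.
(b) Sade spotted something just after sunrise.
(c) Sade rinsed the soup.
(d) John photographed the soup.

(a), (b), (c)

(a) Entailed — the original entails any weakening of itself; this just drops 'in the workshop' and generalizes the patient.
(b) Entailed — every conjunct here is already in the original spotting event.
(c) Entailed — 'rinse' is an activity; 'was rinsing' entails that some rinsing happened, so 'rinsed' holds.
(d) Not entailed — John photographed the counter, not the soup; the soup belongs to the rinsing event.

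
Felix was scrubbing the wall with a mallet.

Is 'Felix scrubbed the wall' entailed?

'scrub' is atelic; if Felix was scrubbing the wall, then Felix scrubbed the wall (for some time).

yes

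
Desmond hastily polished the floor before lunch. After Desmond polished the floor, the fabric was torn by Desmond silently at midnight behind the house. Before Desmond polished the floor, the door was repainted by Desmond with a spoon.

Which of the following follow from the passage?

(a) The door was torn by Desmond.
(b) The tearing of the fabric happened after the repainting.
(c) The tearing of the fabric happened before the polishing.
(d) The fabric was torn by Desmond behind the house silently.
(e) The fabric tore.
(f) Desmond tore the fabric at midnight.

(a) Not entailed — Desmond tore the fabric, not the door; the door belongs to the repainting event.
(b) Entailed — the narrative places the repainting before the tearing.
(c) Not entailed — the narrative places the polishing before the tearing, not after.
(d) Entailed — the original entails any weakening of itself; this just drops 'at midnight'.
(e) Entailed — 'Desmond tore the fabric' is causative; it entails the inchoative 'the fabric tore'.
(f) Entailed — every conjunct here is already in the original tearing event.

(b), (d), (e), (f)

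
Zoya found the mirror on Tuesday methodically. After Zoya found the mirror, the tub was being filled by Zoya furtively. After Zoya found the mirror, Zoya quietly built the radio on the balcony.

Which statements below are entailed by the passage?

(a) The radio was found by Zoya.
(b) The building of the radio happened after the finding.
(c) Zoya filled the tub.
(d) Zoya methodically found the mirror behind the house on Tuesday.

(b)

(a) Not entailed — Zoya found the mirror, not the radio; the radio belongs to the building event.
(b) Entailed — the narrative places the finding before the building.
(c) Not entailed — 'was filling' is progressive on an accomplishment; it does not entail the completed 'filled'.
(d) Not entailed — 'behind the house' adds information not in the original event.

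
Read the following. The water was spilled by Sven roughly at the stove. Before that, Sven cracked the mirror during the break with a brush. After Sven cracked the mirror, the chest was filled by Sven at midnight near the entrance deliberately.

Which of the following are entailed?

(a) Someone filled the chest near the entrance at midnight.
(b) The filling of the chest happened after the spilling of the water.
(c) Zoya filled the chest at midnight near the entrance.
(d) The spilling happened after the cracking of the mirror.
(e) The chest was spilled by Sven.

(a), (d)

(a) Entailed — this follows by dropping conjuncts from the filling event's description.
(b) Not entailed — the narrative doesn't order the spilling relative to the filling.
(c) Not entailed — the passage has Sven filling the chest, not Zoya.
(d) Entailed — the narrative places the cracking before the spilling.
(e) Not entailed — Sven spilled the water, not the chest; the chest belongs to the filling event.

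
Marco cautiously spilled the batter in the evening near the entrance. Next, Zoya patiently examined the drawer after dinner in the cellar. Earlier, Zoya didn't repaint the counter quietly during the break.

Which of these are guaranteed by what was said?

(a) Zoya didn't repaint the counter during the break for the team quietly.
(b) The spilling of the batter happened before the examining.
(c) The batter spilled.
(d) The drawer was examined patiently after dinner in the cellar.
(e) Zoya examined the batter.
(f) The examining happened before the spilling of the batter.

(a), (b), (c), (d)

(a) Entailed — under negation, adding a further restriction is entailed: if no such repainting event occurred, none occurred for the team either.
(b) Entailed — the narrative places the spilling before the examining.
(c) Entailed — 'Marco spilled the batter' is causative; it entails the inchoative 'the batter spilled'.
(d) Entailed — the original entails any weakening of itself; this just generalizes the agent.
(e) Not entailed — Zoya examined the drawer, not the batter; the batter belongs to the spilling event.
(f) Not entailed — the narrative places the spilling before the examining, not after.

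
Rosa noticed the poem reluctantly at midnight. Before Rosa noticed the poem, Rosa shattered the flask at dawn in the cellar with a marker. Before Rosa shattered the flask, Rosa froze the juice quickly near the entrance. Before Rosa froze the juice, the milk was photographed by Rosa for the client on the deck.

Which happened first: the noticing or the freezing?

The connectives place the freezing before the noticing.

the freezing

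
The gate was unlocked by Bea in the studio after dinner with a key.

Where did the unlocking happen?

'in the studio' marks the location of the unlocking event.

in the studio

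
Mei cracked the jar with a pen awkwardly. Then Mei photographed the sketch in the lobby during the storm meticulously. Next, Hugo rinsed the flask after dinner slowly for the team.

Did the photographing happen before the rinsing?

The narrative orders the photographing before the rinsing.

yes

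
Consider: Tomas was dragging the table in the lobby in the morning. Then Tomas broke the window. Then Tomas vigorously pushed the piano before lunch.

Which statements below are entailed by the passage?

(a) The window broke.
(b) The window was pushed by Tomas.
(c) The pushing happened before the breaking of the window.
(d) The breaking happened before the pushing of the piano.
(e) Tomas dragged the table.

(a), (d), (e)

(a) Entailed — 'Tomas broke the window' is causative; it entails the inchoative 'the window broke'.
(b) Not entailed — Tomas pushed the piano, not the window; the window belongs to the breaking event.
(c) Not entailed — the narrative places the breaking before the pushing, not after.
(d) Entailed — the narrative places the breaking before the pushing.
(e) Entailed — 'drag' is an activity; 'was dragging' entails that some dragging happened, so 'dragged' holds.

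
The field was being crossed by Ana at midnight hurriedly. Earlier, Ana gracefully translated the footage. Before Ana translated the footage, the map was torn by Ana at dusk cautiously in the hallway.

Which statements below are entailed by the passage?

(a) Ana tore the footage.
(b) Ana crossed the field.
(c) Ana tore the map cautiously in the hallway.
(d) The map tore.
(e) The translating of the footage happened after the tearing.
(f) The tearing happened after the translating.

(c), (d), (e)

(a) Not entailed — Ana tore the map, not the footage; the footage belongs to the translating event.
(b) Not entailed — 'was crossing' is progressive on an accomplishment; it does not entail the completed 'crossed'.
(c) Entailed — dropping 'at dusk' leaves a sub-description the original still satisfies.
(d) Entailed — 'Ana tore the map' is causative; it entails the inchoative 'the map tore'.
(e) Entailed — the narrative places the tearing before the translating.
(f) Not entailed — the narrative places the tearing before the translating, not after.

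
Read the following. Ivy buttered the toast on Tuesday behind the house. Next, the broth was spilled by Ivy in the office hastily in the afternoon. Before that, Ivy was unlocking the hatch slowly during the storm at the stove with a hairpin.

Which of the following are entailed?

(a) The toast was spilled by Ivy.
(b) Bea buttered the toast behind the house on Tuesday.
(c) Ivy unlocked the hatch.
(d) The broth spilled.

(d)

(a) Not entailed — Ivy spilled the broth, not the toast; the toast belongs to the buttering event.
(b) Not entailed — the passage has Ivy buttering the toast, not Bea.
(c) Not entailed — 'was unlocking' is progressive on an accomplishment; it does not entail the completed 'unlocked'.
(d) Entailed — 'Ivy spilled the broth' is causative; it entails the inchoative 'the broth spilled'.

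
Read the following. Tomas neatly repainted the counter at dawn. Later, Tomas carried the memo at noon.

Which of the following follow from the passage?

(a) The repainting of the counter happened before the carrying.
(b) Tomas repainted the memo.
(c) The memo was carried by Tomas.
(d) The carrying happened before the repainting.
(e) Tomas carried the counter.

(a) Entailed — the narrative places the repainting before the carrying.
(b) Not entailed — Tomas repainted the counter, not the memo; the memo belongs to the carrying event.
(c) Entailed — dropping 'at noon' leaves a sub-description the original still satisfies.
(d) Not entailed — the narrative places the repainting before the carrying, not after.
(e) Not entailed — Tomas carried the memo, not the counter; the counter belongs to the repainting event.

(a), (c)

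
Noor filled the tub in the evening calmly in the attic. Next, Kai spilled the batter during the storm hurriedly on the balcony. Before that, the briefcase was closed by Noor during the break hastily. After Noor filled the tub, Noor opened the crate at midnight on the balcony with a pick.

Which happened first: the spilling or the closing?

The connectives place the closing before the spilling.

the closing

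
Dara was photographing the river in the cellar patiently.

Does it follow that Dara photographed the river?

no

'was photographing' is progressive; for an accomplishment like 'photograph the river', it doesn't entail completion.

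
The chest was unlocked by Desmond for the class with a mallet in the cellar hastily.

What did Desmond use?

a mallet

'with a mallet' marks the instrument of the unlocking event.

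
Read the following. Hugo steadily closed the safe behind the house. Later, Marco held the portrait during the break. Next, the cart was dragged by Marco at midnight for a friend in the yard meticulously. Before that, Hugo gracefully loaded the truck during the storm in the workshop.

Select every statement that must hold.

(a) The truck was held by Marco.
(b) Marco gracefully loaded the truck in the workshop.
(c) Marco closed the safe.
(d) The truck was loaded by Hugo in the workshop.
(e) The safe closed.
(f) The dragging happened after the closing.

(a) Not entailed — Marco held the portrait, not the truck; the truck belongs to the loading event.
(b) Not entailed — the passage has Hugo loading the truck, not Marco.
(c) Not entailed — the passage has Hugo closing the safe, not Marco.
(d) Entailed — every conjunct here is already in the original loading event.
(e) Entailed — 'Hugo closed the safe' is causative; it entails the inchoative 'the safe closed'.
(f) Entailed — the narrative places the closing before the dragging.

(d), (e), (f)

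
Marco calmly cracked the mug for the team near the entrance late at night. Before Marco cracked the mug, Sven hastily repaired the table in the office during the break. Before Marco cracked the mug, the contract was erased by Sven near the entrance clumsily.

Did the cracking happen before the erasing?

no

The narrative orders the erasing before the cracking.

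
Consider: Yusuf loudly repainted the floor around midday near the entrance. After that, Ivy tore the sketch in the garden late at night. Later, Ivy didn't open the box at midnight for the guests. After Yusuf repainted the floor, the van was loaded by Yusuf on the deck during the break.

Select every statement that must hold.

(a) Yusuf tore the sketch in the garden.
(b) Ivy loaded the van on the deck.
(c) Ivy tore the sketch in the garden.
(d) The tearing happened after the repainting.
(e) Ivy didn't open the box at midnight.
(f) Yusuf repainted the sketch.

(c), (d)

(a) Not entailed — the passage has Ivy tearing the sketch, not Yusuf.
(b) Not entailed — the passage has Yusuf loading the van, not Ivy.
(c) Entailed — the original entails any weakening of itself; this just drops 'late at night'.
(d) Entailed — the narrative places the repainting before the tearing.
(e) Not entailed — dropping 'for the guests' under negation is not valid — the original leaves open that Ivy opened the box some other way.
(f) Not entailed — Yusuf repainted the floor, not the sketch; the sketch belongs to the tearing event.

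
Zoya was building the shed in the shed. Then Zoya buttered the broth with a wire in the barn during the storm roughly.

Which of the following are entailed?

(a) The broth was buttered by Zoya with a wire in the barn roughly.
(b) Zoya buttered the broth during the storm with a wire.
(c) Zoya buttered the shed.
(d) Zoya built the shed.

(a) Entailed — this follows by dropping conjuncts from the buttering event's description.
(b) Entailed — dropping 'roughly', 'in the barn' leaves a sub-description the original still satisfies.
(c) Not entailed — Zoya buttered the broth, not the shed; the shed belongs to the building event.
(d) Not entailed — 'was building' is progressive on an accomplishment; it does not entail the completed 'built'.

(a), (b)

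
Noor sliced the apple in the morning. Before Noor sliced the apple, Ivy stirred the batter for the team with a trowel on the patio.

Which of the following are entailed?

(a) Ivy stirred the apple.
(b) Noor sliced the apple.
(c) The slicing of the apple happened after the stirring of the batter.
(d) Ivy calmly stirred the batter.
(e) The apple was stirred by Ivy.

(a) Not entailed — Ivy stirred the batter, not the apple; the apple belongs to the slicing event.
(b) Entailed — the original entails any weakening of itself; this just drops 'in the morning'.
(c) Entailed — the narrative places the stirring before the slicing.
(d) Not entailed — 'calmly' adds information not in the original event.
(e) Not entailed — Ivy stirred the batter, not the apple; the apple belongs to the slicing event.

(b), (c)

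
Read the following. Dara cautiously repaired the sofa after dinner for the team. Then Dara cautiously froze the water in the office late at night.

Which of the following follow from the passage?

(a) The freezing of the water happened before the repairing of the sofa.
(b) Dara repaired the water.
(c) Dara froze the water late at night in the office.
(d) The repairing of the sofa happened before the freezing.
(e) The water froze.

(c), (d), (e)

(a) Not entailed — the narrative places the repairing before the freezing, not after.
(b) Not entailed — Dara repaired the sofa, not the water; the water belongs to the freezing event.
(c) Entailed — the original entails any weakening of itself; this just drops 'cautiously'.
(d) Entailed — the narrative places the repairing before the freezing.
(e) Entailed — 'Dara froze the water' is causative; it entails the inchoative 'the water froze'.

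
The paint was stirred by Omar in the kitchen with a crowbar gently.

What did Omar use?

'with a crowbar' marks the instrument of the stirring event.

a crowbar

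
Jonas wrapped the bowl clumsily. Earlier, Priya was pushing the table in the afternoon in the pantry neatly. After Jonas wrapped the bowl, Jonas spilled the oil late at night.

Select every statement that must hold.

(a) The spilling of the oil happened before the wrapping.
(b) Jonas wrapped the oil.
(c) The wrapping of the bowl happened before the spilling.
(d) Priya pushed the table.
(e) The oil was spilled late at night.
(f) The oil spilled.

(c), (d), (e), (f)

(a) Not entailed — the narrative places the wrapping before the spilling, not after.
(b) Not entailed — Jonas wrapped the bowl, not the oil; the oil belongs to the spilling event.
(c) Entailed — the narrative places the wrapping before the spilling.
(d) Entailed — 'push' is an activity; 'was pushing' entails that some pushing happened, so 'pushed' holds.
(e) Entailed — the original entails any weakening of itself; this just generalizes the agent.
(f) Entailed — 'Jonas spilled the oil' is causative; it entails the inchoative 'the oil spilled'.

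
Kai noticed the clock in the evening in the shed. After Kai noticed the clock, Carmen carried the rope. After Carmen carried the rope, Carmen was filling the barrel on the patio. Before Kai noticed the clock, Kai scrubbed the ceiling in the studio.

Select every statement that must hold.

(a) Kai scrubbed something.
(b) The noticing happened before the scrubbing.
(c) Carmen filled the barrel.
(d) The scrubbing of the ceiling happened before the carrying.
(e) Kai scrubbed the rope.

(a) Entailed — this follows by dropping conjuncts from the scrubbing event's description.
(b) Not entailed — the narrative places the scrubbing before the noticing, not after.
(c) Not entailed — 'was filling' is progressive on an accomplishment; it does not entail the completed 'filled'.
(d) Entailed — the narrative places the scrubbing before the carrying.
(e) Not entailed — Kai scrubbed the ceiling, not the rope; the rope belongs to the carrying event.

(a), (d)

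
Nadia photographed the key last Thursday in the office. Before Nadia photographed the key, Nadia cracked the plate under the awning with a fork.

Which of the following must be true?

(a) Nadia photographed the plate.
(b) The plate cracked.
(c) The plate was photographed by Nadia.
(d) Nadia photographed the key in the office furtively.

(b)

(a) Not entailed — Nadia photographed the key, not the plate; the plate belongs to the cracking event.
(b) Entailed — 'Nadia cracked the plate' is causative; it entails the inchoative 'the plate cracked'.
(c) Not entailed — Nadia photographed the key, not the plate; the plate belongs to the cracking event.
(d) Not entailed — 'furtively' adds information not in the original event.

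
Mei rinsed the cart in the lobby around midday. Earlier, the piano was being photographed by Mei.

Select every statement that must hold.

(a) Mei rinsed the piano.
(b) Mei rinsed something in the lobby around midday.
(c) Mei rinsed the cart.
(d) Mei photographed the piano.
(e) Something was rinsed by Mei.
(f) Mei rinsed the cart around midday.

(b), (c), (e), (f)

(a) Not entailed — Mei rinsed the cart, not the piano; the piano belongs to the photographing event.
(b) Entailed — every conjunct here is already in the original rinsing event.
(c) Entailed — dropping 'in the lobby', 'around midday' leaves a sub-description the original still satisfies.
(d) Not entailed — 'was photographing' is progressive on an accomplishment; it does not entail the completed 'photographed'.
(e) Entailed — this follows by dropping conjuncts from the rinsing event's description.
(f) Entailed — the original entails any weakening of itself; this just drops 'in the lobby'.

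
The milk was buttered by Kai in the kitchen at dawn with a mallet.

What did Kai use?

'with a mallet' marks the instrument of the buttering event.

a mallet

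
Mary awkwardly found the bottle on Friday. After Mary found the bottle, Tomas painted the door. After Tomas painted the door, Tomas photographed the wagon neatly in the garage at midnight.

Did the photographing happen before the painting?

The narrative orders the painting before the photographing.

no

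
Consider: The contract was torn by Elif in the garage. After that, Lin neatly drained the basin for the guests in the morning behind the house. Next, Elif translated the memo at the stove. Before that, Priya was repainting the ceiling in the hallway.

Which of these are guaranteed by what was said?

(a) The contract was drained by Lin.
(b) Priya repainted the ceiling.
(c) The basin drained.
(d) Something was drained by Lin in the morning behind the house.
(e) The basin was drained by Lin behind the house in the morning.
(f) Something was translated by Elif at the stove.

(a) Not entailed — Lin drained the basin, not the contract; the contract belongs to the tearing event.
(b) Not entailed — 'was repainting' is progressive on an accomplishment; it does not entail the completed 'repainted'.
(c) Entailed — 'Lin drained the basin' is causative; it entails the inchoative 'the basin drained'.
(d) Entailed — the original entails any weakening of itself; this just drops 'neatly', 'for the guests' and generalizes the patient.
(e) Entailed — dropping 'neatly', 'for the guests' leaves a sub-description the original still satisfies.
(f) Entailed — generalizing the patient leaves a sub-description the original still satisfies.

(c), (d), (e), (f)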